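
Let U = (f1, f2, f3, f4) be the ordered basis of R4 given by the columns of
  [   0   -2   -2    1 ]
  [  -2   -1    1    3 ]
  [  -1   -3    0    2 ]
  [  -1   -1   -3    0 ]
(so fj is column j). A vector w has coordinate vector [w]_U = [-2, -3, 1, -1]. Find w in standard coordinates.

[3, 5, 9, 2]

The coordinates say w = -2f1 - 3f2 + f3 - f4; adding the scaled basis vectors gives [3, 5, 9, 2].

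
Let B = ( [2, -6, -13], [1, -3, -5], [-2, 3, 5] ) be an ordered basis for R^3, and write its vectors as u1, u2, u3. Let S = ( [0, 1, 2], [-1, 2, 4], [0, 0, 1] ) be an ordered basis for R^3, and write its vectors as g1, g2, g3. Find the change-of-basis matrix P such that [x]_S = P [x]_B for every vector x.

[[-2, -1, -1], [-2, -1, 2], [-1, 1, -1]]

Take x = uj: its B-coordinates are the j-th standard unit vector, so P e_j — column j of P — equals [uj]_S.
u1 = -2g1 - 2g2 - g3, giving column 1 = [-2, -2, -1]; repeating for each j gives P = [[-2, -1, -1], [-2, -1, 2], [-1, 1, -1]].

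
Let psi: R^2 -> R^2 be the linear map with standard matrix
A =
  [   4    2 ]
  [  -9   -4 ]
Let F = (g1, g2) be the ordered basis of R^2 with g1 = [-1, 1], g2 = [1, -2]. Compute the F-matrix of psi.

[[-1, 1], [-3, 1]]

The j-th column of [psi]_F is [psi(gj)]_F.
psi(g1) = A g1 = [-2, 5] = -g1 - 3g2, so column 1 is [-1, -3].
Repeating for g2 and assembling the columns gives [[-1, 1], [-3, 1]].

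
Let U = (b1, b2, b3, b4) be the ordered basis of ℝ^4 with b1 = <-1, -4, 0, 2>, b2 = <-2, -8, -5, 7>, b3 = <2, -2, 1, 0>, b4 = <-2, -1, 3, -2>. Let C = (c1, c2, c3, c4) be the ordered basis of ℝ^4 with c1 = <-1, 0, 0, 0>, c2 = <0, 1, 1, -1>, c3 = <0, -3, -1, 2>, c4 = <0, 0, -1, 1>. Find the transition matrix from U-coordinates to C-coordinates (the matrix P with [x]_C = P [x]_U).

[[1, 2, -2, 2], [2, -2, 1, 2], [2, 2, 1, 1], [0, 1, -1, -2]]

Column j of P is [bj]_C, since P maps U-coordinates to C-coordinates.
Expressing b1 in C: b1 = c1 + 2c2 + 2c3 + 0·c4, so column 1 of P is <1, 2, 2, 0>.
Doing the same for each bj gives P = [[1, 2, -2, 2], [2, -2, 1, 2], [2, 2, 1, 1], [0, 1, -1, -2]].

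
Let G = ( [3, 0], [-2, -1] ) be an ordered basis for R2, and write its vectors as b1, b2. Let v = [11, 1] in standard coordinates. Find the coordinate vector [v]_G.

[v]_G is the unique c with M c = v, where M has columns b1, b2.
System: 3c_1 - 2c_2 = 11, 0c_1 - c_2 = 1; solving gives c_1 = 3, c_2 = -1.
Check: 3b1 - b2 = [11, 1].

[3, -1]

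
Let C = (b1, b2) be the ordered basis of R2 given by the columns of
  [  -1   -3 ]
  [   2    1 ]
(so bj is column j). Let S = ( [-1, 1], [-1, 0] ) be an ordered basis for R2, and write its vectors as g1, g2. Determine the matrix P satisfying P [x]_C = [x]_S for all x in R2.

[[2, 1], [-1, 2]]

Column j of P is [bj]_S, since P maps C-coordinates to S-coordinates.
Expressing b1 in S: b1 = 2g1 - g2, so column 1 of P is [2, -1].
Doing the same for each bj gives P = [[2, 1], [-1, 2]].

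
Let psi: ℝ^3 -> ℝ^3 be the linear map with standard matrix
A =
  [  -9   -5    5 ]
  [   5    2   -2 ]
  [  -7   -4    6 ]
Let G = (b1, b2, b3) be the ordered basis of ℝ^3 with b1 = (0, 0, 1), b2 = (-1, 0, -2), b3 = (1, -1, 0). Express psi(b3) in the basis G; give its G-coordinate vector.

Column 3 of [psi]_G is the G-coordinate vector of psi(b3).
In standard coordinates psi(b3) = A b3 = (-4, 3, -3).
Converting to G: (-4, 3, -3) = -b1 + b2 - 3b3, so the coordinate vector is (-1, 1, -3).

(-1, 1, -3)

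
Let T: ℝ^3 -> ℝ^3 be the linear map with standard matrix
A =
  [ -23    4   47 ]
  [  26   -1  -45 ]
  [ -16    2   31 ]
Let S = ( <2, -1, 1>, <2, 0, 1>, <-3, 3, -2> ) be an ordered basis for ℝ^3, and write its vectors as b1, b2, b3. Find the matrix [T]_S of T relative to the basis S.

[[1, 2, 0], [2, 3, -2], [3, 3, 3]]

With P the matrix whose columns are b1, ..., b3, [T]_S = P^(-1) A P.
Column by column: T(b1) = A b1 = <-3, 8, -3>; its S-coordinates <1, 2, 3> give column 1.
Continuing for each basis vector yields [T]_S = [[1, 2, 0], [2, 3, -2], [3, 3, 3]].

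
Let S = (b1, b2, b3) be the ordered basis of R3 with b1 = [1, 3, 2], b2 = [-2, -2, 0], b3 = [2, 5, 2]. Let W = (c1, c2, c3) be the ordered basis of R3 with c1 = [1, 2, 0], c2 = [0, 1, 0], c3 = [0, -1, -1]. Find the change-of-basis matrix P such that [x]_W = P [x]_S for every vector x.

Column j of P is [bj]_W, since P maps S-coordinates to W-coordinates.
Expressing b1 in W: b1 = c1 - c2 - 2c3, so column 1 of P is [1, -1, -2].
Doing the same for each bj gives P = [[1, -2, 2], [-1, 2, -1], [-2, 0, -2]].

[[1, -2, 2], [-1, 2, -1], [-2, 0, -2]]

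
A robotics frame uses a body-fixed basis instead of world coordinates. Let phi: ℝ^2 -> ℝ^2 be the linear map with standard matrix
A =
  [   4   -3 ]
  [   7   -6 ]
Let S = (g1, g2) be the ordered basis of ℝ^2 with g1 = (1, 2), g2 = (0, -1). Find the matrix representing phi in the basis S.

[[-2, 3], [1, 0]]

The j-th column of [phi]_S is [phi(gj)]_S.
phi(g1) = A g1 = (-2, -5) = -2g1 + g2, so column 1 is (-2, 1).
Repeating for g2 and assembling the columns gives [[-2, 3], [1, 0]].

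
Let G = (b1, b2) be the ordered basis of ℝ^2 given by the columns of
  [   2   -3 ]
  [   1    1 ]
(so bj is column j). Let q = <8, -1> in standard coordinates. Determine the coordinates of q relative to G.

We seek scalars with c_1 b1 + c_2 b2 = q; equivalently solve M c = q where the columns of M are b1, b2.
System: 2c_1 - 3c_2 = 8, c_1 + c_2 = -1; solving gives c_1 = 1, c_2 = -2.
Check: b1 - 2b2 = <8, -1>.

<1, -2>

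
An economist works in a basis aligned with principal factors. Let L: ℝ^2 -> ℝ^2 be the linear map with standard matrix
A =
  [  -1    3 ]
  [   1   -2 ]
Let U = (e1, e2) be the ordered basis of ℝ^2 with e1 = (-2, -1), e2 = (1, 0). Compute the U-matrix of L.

[[0, -1], [-1, -3]]

Let P have columns e1, e2. Then [L]_U = P^(-1) A P.
Here det P = 1, so P^(-1) is integer; computing A P first and then P^(-1)(A P) gives [[0, -1], [-1, -3]].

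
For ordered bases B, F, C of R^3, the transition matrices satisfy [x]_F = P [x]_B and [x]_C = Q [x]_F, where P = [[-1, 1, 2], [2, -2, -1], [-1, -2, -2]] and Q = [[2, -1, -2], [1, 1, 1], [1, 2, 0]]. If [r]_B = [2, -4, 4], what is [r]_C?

[0, 8, 18]

Apply P to get F-coordinates [2, 8, -2], then Q to get C-coordinates.
The result is [r]_C = [0, 8, 18].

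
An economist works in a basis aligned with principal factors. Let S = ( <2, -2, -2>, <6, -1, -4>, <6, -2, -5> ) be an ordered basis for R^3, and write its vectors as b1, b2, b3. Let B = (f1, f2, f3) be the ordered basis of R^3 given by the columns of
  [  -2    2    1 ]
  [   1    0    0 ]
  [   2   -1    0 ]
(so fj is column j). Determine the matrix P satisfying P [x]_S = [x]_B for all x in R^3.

[[-2, -1, -2], [-2, 2, 1], [2, 0, 0]]

Column j of P is [bj]_B, since P maps S-coordinates to B-coordinates.
Expressing b1 in B: b1 = -2f1 - 2f2 + 2f3, so column 1 of P is <-2, -2, 2>.
Doing the same for each bj gives P = [[-2, -1, -2], [-2, 2, 1], [2, 0, 0]].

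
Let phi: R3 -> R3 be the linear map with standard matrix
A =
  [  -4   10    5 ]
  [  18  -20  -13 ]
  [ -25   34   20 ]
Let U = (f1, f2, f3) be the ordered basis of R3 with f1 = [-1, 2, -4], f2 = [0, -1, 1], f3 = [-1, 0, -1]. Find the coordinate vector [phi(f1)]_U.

Compute phi(f1) = A f1 = [4, -6, 13] in standard coordinates.
Then write this in U-coordinates: solve for y in y_1 f1 + ... + y_3 f3 = [4, -6, 13].
This gives y = [-3, 0, -1], which is column 1 of [phi]_U.

[-3, 0, -1]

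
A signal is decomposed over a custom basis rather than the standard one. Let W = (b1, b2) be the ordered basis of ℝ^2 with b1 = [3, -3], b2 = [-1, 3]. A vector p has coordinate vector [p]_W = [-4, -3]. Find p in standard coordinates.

By definition p = -4b1 - 3b2.
Summing componentwise gives [-9, 3].

[-9, 3]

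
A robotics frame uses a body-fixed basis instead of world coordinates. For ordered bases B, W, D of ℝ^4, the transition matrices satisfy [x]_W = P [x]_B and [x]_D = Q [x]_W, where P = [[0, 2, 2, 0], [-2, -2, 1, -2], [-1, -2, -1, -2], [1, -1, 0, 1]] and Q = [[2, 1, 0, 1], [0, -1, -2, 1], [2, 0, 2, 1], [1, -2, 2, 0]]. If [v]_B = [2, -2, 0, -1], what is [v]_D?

[-3, -7, 3, 0]

Apply P to get W-coordinates [-4, 2, 4, 3], then Q to get D-coordinates.
The result is [v]_D = [-3, -7, 3, 0].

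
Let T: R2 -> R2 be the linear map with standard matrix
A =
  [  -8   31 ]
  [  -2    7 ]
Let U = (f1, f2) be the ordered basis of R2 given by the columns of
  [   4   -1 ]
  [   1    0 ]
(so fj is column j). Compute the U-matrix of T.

The j-th column of [T]_U is [T(fj)]_U.
T(f1) = A f1 = (-1, -1) = -f1 - 3f2, so column 1 is (-1, -3).
Repeating for f2 and assembling the columns gives [[-1, 2], [-3, 0]].

[[-1, 2], [-3, 0]]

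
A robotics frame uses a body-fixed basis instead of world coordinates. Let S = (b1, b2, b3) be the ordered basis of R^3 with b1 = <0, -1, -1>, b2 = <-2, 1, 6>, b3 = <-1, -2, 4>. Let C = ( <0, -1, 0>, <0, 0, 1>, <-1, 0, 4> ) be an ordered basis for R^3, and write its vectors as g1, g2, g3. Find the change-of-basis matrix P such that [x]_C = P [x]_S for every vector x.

[[1, -1, 2], [-1, -2, 0], [0, 2, 1]]

Take x = bj: its S-coordinates are the j-th standard unit vector, so P e_j — column j of P — equals [bj]_C.
b1 = g1 - g2 + 0·g3, giving column 1 = <1, -1, 0>; repeating for each j gives P = [[1, -1, 2], [-1, -2, 0], [0, 2, 1]].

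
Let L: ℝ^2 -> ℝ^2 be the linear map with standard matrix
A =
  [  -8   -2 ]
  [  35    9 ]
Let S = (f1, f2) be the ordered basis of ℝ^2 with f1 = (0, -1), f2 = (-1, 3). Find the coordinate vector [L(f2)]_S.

Compute L(f2) = A f2 = (2, -8) in standard coordinates.
Then write this in S-coordinates: solve for y in y_1 f1 + y_2 f2 = (2, -8).
This gives y = (2, -2), which is column 2 of [L]_S.

(2, -2)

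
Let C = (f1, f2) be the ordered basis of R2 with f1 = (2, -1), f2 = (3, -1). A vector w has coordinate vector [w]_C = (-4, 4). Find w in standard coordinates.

(4, 0)

w = M [w]_C, where M has columns f1, f2.
Carrying out the matrix-vector product, w = (4, 0).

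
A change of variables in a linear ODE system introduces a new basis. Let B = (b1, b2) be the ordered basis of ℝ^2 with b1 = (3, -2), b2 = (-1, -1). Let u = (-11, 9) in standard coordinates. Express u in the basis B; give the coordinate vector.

(-4, -1)

Write u = c_1 b1 + c_2 b2 and solve for the c_i.
System: 3c_1 - c_2 = -11, -2c_1 - c_2 = 9; solving gives c_1 = -4, c_2 = -1.
Check: -4b1 - b2 = (-11, 9).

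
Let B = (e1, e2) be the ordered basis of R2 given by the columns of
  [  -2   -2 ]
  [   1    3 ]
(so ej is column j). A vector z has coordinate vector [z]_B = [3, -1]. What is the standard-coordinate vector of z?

[-4, 0]

The coordinates say z = 3e1 - e2; adding the scaled basis vectors gives [-4, 0].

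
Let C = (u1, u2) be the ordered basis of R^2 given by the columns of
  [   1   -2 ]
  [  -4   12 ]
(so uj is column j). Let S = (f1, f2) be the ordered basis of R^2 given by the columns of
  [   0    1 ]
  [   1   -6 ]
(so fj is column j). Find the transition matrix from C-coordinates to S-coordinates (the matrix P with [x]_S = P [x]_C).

[[2, 0], [1, -2]]

Let M have columns uj and N have columns fj. Then for every x, N [x]_S = x = M [x]_C, so P = N^(-1) M.
Since det N = -1, N^(-1) has integer entries; multiplying gives P = [[2, 0], [1, -2]].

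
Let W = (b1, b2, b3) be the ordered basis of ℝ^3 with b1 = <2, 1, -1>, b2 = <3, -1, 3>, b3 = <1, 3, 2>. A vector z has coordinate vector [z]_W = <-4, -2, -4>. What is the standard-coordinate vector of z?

By definition z = -4b1 - 2b2 - 4b3.
Summing componentwise gives <-18, -14, -10>.

<-18, -14, -10>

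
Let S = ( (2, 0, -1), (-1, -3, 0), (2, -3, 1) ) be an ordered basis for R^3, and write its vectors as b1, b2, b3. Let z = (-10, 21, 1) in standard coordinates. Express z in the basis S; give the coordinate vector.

We seek scalars with c_1 b1 + ... + c_3 b3 = z; equivalently solve M c = z where the columns of M are b1, ..., b3.
Gaussian elimination on [M | z] yields c = (-4, -4, -3).
Check: -4b1 - 4b2 - 3b3 = (-10, 21, 1).

(-4, -4, -3)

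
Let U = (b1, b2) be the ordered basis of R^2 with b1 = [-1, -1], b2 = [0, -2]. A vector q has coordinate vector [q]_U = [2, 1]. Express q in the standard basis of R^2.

The coordinates say q = 2b1 + b2; adding the scaled basis vectors gives [-2, -4].

[-2, -4]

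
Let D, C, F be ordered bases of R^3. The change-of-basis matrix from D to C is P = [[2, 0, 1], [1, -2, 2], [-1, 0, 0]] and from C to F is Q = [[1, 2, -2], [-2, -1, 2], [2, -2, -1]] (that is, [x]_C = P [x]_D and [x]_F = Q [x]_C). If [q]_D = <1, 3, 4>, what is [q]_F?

Composing the changes, [q]_F = Q P [q]_D.
Q P = [[6, -4, 5], [-7, 2, -4], [3, 4, -2]]; applying this to <1, 3, 4> gives <14, -17, 7>.

<14, -17, 7>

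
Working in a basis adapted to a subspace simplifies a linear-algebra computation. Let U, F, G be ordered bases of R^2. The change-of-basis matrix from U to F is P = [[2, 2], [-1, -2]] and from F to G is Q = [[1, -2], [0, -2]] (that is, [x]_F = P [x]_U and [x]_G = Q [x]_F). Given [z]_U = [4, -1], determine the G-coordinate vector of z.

Apply P to get F-coordinates [6, -2], then Q to get G-coordinates.
The result is [z]_G = [10, 4].

[10, 4]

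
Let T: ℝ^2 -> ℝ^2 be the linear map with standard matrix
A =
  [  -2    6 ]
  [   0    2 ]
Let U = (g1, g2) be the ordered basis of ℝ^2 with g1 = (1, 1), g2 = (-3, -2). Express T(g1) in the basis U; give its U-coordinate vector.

Compute T(g1) = A g1 = (4, 2) in standard coordinates.
Then write this in U-coordinates: solve for y in y_1 g1 + y_2 g2 = (4, 2).
This gives y = (-2, -2), which is column 1 of [T]_U.

(-2, -2)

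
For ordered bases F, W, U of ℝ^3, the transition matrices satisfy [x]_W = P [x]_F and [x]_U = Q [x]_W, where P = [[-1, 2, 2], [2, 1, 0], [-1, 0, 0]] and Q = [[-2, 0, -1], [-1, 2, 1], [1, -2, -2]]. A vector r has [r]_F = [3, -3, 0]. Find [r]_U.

[21, 12, -9]

Composing the changes, [r]_U = Q P [r]_F.
Q P = [[3, -4, -4], [4, 0, -2], [-3, 0, 2]]; applying this to [3, -3, 0] gives [21, 12, -9].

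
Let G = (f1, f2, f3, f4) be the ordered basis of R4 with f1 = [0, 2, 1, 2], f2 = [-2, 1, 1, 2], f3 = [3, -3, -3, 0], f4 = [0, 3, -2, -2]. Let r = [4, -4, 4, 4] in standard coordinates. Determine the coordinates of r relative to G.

[2, -2, 0, -2]

We seek scalars with c_1 f1 + ... + c_4 f4 = r; equivalently solve M c = r where the columns of M are f1, ..., f4.
Gaussian elimination on [M | r] yields c = (2, -2, 0, -2).
Check: 2f1 - 2f2 + 0·f3 - 2f4 = [4, -4, 4, 4].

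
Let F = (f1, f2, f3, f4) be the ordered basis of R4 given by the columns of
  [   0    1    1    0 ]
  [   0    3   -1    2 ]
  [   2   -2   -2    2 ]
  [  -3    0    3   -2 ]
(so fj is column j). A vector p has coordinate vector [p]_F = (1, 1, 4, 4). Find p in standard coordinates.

The coordinates say p = f1 + f2 + 4f3 + 4f4; adding the scaled basis vectors gives (5, 7, 0, 1).

(5, 7, 0, 1)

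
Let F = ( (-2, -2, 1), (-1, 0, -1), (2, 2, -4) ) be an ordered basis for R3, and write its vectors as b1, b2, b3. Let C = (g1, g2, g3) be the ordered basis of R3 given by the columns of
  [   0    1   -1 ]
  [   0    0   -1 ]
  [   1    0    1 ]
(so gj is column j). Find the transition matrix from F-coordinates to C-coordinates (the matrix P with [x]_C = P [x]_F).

Let M have columns bj and N have columns gj. Then for every x, N [x]_C = x = M [x]_F, so P = N^(-1) M.
Since det N = -1, N^(-1) has integer entries; multiplying gives P = [[-1, -1, -2], [0, -1, 0], [2, 0, -2]].

[[-1, -1, -2], [0, -1, 0], [2, 0, -2]]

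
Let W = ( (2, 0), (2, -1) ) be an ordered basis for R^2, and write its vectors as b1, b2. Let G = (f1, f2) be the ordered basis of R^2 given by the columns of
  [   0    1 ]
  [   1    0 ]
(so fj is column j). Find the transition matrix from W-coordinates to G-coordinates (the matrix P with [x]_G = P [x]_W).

[[0, -1], [2, 2]]

Take x = bj: its W-coordinates are the j-th standard unit vector, so P e_j — column j of P — equals [bj]_G.
b1 = 0·f1 + 2f2, giving column 1 = (0, 2); repeating for each j gives P = [[0, -1], [2, 2]].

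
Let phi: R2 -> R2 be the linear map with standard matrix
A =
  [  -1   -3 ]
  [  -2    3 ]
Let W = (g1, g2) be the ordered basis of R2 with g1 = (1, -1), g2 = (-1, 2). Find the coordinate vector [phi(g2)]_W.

Compute phi(g2) = A g2 = (-5, 8) in standard coordinates.
Then write this in W-coordinates: solve for y in y_1 g1 + y_2 g2 = (-5, 8).
This gives y = (-2, 3), which is column 2 of [phi]_W.

(-2, 3)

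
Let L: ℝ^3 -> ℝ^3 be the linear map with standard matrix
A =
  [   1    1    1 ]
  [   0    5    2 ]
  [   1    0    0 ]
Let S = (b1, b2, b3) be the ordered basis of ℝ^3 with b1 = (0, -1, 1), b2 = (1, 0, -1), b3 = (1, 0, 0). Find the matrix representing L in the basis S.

[[3, 2, 0], [3, 1, -1], [-3, -1, 2]]

Let P have columns b1, ..., b3. Then [L]_S = P^(-1) A P.
Here det P = 1, so P^(-1) is integer; computing A P first and then P^(-1)(A P) gives [[3, 2, 0], [3, 1, -1], [-3, -1, 2]].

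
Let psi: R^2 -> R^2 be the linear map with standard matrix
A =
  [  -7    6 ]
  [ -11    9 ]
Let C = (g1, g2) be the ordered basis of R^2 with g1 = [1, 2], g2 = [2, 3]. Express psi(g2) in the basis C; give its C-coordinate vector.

Column 2 of [psi]_C is the C-coordinate vector of psi(g2).
In standard coordinates psi(g2) = A g2 = [4, 5].
Converting to C: [4, 5] = -2g1 + 3g2, so the coordinate vector is [-2, 3].

[-2, 3]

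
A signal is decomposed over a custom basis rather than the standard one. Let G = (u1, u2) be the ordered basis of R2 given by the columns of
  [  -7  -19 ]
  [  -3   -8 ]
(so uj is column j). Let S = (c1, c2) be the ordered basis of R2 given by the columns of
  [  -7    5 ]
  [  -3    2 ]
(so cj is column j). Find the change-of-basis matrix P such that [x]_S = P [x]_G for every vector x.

[[1, 2], [0, -1]]

Column j of P is [uj]_S, since P maps G-coordinates to S-coordinates.
Expressing u1 in S: u1 = c1 + 0·c2, so column 1 of P is <1, 0>.
Doing the same for each uj gives P = [[1, 2], [0, -1]].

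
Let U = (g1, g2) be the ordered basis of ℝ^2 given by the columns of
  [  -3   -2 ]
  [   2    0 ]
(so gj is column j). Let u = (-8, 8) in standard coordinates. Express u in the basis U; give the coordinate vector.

We seek scalars with c_1 g1 + c_2 g2 = u; equivalently solve M c = u where the columns of M are g1, g2.
System: -3c_1 - 2c_2 = -8, 2c_1 + 0c_2 = 8; solving gives c_1 = 4, c_2 = -2.
Check: 4g1 - 2g2 = (-8, 8).

(4, -2)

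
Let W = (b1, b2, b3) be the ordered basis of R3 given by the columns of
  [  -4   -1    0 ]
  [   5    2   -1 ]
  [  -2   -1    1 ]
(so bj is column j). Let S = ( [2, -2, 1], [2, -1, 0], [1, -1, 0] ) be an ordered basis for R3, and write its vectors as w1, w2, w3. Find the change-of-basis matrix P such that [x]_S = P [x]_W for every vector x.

[[-2, -1, 1], [1, 1, -1], [-2, -1, 0]]

Column j of P is [bj]_S, since P maps W-coordinates to S-coordinates.
Expressing b1 in S: b1 = -2w1 + w2 - 2w3, so column 1 of P is [-2, 1, -2].
Doing the same for each bj gives P = [[-2, -1, 1], [1, 1, -1], [-2, -1, 0]].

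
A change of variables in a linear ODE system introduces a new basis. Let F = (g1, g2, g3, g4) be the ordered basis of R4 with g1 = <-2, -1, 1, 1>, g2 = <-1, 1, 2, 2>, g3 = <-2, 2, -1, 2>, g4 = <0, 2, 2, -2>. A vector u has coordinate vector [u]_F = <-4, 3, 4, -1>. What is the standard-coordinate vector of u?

<-3, 13, -4, 12>

By definition u = -4g1 + 3g2 + 4g3 - g4.
Summing componentwise gives <-3, 13, -4, 12>.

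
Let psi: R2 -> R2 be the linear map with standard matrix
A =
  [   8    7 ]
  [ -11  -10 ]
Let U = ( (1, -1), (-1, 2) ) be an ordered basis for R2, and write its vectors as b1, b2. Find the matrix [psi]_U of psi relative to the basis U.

Let P have columns b1, b2. Then [psi]_U = P^(-1) A P.
Here det P = 1, so P^(-1) is integer; computing A P first and then P^(-1)(A P) gives [[1, 3], [0, -3]].

[[1, 3], [0, -3]]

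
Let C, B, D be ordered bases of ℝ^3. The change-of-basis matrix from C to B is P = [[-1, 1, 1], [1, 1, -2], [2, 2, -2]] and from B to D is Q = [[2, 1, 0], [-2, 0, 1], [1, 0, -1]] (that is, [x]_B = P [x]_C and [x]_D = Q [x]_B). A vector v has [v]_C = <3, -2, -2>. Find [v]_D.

Apply P to get B-coordinates <-7, 5, 6>, then Q to get D-coordinates.
The result is [v]_D = <-9, 20, -13>.

<-9, 20, -13>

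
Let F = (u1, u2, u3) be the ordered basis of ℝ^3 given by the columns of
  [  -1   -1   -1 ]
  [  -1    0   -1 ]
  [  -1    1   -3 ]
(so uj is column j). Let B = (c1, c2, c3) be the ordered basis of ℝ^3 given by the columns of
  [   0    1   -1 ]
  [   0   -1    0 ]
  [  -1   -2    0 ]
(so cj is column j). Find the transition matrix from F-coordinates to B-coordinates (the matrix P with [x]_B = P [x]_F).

Take x = uj: its F-coordinates are the j-th standard unit vector, so P e_j — column j of P — equals [uj]_B.
u1 = -c1 + c2 + 2c3, giving column 1 = (-1, 1, 2); repeating for each j gives P = [[-1, -1, 1], [1, 0, 1], [2, 1, 2]].

[[-1, -1, 1], [1, 0, 1], [2, 1, 2]]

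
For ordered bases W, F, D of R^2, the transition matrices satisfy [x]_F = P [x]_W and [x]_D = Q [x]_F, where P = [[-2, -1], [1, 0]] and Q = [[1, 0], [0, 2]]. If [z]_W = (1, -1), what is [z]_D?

(-1, 2)

Composing the changes, [z]_D = Q P [z]_W.
Q P = [[-2, -1], [2, 0]]; applying this to (1, -1) gives (-1, 2).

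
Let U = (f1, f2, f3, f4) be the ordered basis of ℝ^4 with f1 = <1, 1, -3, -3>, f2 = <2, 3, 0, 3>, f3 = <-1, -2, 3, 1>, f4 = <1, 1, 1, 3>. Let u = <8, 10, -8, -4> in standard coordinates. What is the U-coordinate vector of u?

<4, 4, 2, -2>

Write u = c_1 f1 + ... + c_4 f4 and solve for the c_i.
Gaussian elimination on [M | u] yields c = (4, 4, 2, -2).
Check: 4f1 + 4f2 + 2f3 - 2f4 = <8, 10, -8, -4>.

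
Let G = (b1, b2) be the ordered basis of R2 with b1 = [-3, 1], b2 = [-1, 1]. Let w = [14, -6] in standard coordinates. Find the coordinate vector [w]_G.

We seek scalars with c_1 b1 + c_2 b2 = w; equivalently solve M c = w where the columns of M are b1, b2.
System: -3c_1 - c_2 = 14, c_1 + c_2 = -6; solving gives c_1 = -4, c_2 = -2.
Check: -4b1 - 2b2 = [14, -6].

[-4, -2]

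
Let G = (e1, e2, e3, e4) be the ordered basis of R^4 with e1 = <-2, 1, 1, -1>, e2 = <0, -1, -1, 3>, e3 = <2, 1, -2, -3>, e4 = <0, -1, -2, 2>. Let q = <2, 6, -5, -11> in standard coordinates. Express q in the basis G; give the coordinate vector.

<3, 2, 4, -1>

Write q = c_1 e1 + ... + c_4 e4 and solve for the c_i.
Gaussian elimination on [M | q] yields c = (3, 2, 4, -1).
Check: 3e1 + 2e2 + 4e3 - e4 = <2, 6, -5, -11>.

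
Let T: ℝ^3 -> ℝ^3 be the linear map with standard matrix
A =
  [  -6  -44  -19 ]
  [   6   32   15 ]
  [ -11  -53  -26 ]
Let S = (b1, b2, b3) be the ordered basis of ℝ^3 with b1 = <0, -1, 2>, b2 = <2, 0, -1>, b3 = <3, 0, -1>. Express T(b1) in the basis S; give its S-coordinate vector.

<2, 3, 0>

Compute T(b1) = A b1 = <6, -2, 1> in standard coordinates.
Then write this in S-coordinates: solve for y in y_1 b1 + ... + y_3 b3 = <6, -2, 1>.
This gives y = <2, 3, 0>, which is column 1 of [T]_S.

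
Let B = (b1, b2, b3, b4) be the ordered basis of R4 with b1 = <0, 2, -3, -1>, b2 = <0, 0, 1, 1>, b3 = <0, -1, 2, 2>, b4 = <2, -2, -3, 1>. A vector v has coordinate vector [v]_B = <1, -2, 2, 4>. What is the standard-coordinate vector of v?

v = M [v]_B, where M has columns b1, ..., b4.
Carrying out the matrix-vector product, v = <8, -8, -13, 5>.

<8, -8, -13, 5>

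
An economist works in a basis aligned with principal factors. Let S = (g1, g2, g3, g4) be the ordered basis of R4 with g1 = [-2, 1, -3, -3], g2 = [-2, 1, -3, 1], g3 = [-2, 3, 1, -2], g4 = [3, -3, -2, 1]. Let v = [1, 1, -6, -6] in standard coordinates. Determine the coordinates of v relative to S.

[v]_S is the unique c with M c = v, where M has columns g1, ..., g4.
Solving this 4x4 system gives c = (1, 0, 3, 3).
Check: g1 + 0·g2 + 3g3 + 3g4 = [1, 1, -6, -6].

[1, 0, 3, 3]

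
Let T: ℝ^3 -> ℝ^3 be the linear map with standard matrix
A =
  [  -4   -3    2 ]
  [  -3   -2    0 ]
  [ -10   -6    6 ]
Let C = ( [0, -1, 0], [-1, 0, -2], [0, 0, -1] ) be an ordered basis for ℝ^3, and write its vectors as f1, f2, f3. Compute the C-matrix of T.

With P the matrix whose columns are f1, ..., f3, [T]_C = P^(-1) A P.
Column by column: T(f1) = A f1 = [3, 2, 6]; its C-coordinates [-2, -3, 0] give column 1.
Continuing for each basis vector yields [T]_C = [[-2, -3, 0], [-3, 0, 2], [0, 2, 2]].

[[-2, -3, 0], [-3, 0, 2], [0, 2, 2]]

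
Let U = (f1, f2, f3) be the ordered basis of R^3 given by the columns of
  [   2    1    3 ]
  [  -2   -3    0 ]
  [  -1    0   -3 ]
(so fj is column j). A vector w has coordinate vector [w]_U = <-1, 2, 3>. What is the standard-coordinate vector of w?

<9, -4, -8>

By definition w = -f1 + 2f2 + 3f3.
Summing componentwise gives <9, -4, -8>.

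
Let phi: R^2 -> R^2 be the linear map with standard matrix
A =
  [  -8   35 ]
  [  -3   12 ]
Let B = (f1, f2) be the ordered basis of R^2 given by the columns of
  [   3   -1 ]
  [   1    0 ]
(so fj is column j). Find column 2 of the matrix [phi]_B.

<3, 1>

Column 2 of [phi]_B is the B-coordinate vector of phi(f2).
In standard coordinates phi(f2) = A f2 = <8, 3>.
Converting to B: <8, 3> = 3f1 + f2, so the coordinate vector is <3, 1>.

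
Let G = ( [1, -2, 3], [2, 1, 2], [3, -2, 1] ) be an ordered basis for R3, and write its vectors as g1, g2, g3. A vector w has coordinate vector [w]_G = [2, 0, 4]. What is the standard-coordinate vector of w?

[14, -12, 10]

The coordinates say w = 2g1 + 0·g2 + 4g3; adding the scaled basis vectors gives [14, -12, 10].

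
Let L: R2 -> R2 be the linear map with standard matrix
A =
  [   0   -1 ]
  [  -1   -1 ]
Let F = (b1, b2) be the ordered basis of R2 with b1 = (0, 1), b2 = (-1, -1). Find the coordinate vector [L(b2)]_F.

Compute L(b2) = A b2 = (1, 2) in standard coordinates.
Then write this in F-coordinates: solve for y in y_1 b1 + y_2 b2 = (1, 2).
This gives y = (1, -1), which is column 2 of [L]_F.

(1, -1)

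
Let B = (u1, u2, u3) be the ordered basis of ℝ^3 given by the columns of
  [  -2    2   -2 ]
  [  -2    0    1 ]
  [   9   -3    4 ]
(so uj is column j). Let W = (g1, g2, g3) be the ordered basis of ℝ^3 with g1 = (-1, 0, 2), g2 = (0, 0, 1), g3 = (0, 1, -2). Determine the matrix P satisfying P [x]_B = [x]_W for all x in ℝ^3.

[[2, -2, 2], [1, 1, 2], [-2, 0, 1]]

Column j of P is [uj]_W, since P maps B-coordinates to W-coordinates.
Expressing u1 in W: u1 = 2g1 + g2 - 2g3, so column 1 of P is (2, 1, -2).
Doing the same for each uj gives P = [[2, -2, 2], [1, 1, 2], [-2, 0, 1]].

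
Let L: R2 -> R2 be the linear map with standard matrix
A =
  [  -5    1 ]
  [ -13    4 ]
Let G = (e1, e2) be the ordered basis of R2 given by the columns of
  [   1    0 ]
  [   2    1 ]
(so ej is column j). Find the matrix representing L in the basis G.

The j-th column of [L]_G is [L(ej)]_G.
L(e1) = A e1 = [-3, -5] = -3e1 + e2, so column 1 is [-3, 1].
Repeating for e2 and assembling the columns gives [[-3, 1], [1, 2]].

[[-3, 1], [1, 2]]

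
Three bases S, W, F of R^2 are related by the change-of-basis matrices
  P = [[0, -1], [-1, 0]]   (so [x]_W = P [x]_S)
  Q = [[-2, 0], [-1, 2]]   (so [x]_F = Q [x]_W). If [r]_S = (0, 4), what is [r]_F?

First [r]_W = P [r]_S = (-4, 0).
Then [r]_F = Q [r]_W = (8, 4).

(8, 4)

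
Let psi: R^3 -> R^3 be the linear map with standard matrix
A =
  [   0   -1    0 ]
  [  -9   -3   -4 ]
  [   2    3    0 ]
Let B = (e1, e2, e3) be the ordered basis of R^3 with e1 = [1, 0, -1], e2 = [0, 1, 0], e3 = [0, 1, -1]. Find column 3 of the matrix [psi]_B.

Column 3 of [psi]_B is the B-coordinate vector of psi(e3).
In standard coordinates psi(e3) = A e3 = [-1, 1, 3].
Converting to B: [-1, 1, 3] = -e1 + 3e2 - 2e3, so the coordinate vector is [-1, 3, -2].

[-1, 3, -2]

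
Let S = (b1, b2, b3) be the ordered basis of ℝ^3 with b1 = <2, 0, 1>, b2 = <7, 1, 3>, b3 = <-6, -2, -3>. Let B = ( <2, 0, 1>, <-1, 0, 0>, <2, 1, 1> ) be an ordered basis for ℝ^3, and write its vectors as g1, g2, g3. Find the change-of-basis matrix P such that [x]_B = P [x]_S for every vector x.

Take x = bj: its S-coordinates are the j-th standard unit vector, so P e_j — column j of P — equals [bj]_B.
b1 = g1 + 0·g2 + 0·g3, giving column 1 = <1, 0, 0>; repeating for each j gives P = [[1, 2, -1], [0, -1, 0], [0, 1, -2]].

[[1, 2, -1], [0, -1, 0], [0, 1, -2]]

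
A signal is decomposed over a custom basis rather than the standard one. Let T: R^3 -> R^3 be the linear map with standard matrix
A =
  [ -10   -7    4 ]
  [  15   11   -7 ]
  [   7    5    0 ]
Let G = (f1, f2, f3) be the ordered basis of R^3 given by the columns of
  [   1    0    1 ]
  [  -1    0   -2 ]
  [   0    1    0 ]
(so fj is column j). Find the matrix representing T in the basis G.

With P the matrix whose columns are f1, ..., f3, [T]_G = P^(-1) A P.
Column by column: T(f1) = A f1 = <-3, 4, 2>; its G-coordinates <-2, 2, -1> give column 1.
Continuing for each basis vector yields [T]_G = [[-2, 1, 1], [2, 0, -3], [-1, 3, 3]].

[[-2, 1, 1], [2, 0, -3], [-1, 3, 3]]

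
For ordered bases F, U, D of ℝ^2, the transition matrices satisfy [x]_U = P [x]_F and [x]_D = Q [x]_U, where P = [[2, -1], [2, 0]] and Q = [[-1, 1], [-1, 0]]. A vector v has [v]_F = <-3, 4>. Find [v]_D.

<4, 10>

Composing the changes, [v]_D = Q P [v]_F.
Q P = [[0, 1], [-2, 1]]; applying this to <-3, 4> gives <4, 10>.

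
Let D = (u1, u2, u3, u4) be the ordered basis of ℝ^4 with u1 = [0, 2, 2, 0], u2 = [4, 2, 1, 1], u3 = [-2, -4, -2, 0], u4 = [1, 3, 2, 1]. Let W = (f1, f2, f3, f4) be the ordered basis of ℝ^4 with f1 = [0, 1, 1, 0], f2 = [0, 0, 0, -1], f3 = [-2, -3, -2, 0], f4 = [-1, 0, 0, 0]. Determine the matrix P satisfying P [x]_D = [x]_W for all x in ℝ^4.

[[2, -1, 2, 0], [0, -1, 0, -1], [0, -1, 2, -1], [0, -2, -2, 1]]

Let M have columns uj and N have columns fj. Then for every x, N [x]_W = x = M [x]_D, so P = N^(-1) M.
Since det N = 1, N^(-1) has integer entries; multiplying gives P = [[2, -1, 2, 0], [0, -1, 0, -1], [0, -1, 2, -1], [0, -2, -2, 1]].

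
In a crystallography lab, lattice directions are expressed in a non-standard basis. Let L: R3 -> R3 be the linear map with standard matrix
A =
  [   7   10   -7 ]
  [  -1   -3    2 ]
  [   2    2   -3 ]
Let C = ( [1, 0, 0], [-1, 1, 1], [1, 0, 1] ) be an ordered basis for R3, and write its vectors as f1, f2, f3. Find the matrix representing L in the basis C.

[[3, -1, 3], [-1, 0, 1], [3, -3, -2]]

With P the matrix whose columns are f1, ..., f3, [L]_C = P^(-1) A P.
Column by column: L(f1) = A f1 = [7, -1, 2]; its C-coordinates [3, -1, 3] give column 1.
Continuing for each basis vector yields [L]_C = [[3, -1, 3], [-1, 0, 1], [3, -3, -2]].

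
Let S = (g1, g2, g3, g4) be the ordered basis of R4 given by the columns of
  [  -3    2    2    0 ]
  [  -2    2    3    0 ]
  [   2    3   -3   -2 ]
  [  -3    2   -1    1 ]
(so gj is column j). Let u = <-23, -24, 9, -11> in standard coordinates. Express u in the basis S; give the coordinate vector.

We seek scalars with c_1 g1 + ... + c_4 g4 = u; equivalently solve M c = u where the columns of M are g1, ..., g4.
Solving this 4x4 system gives c = (3, -3, -4, 0).
Check: 3g1 - 3g2 - 4g3 + 0·g4 = <-23, -24, 9, -11>.

<3, -3, -4, 0>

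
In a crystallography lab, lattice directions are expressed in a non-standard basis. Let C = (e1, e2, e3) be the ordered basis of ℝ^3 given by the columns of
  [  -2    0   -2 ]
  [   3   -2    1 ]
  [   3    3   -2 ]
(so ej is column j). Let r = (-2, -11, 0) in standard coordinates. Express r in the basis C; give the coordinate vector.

Write r = c_1 e1 + ... + c_3 e3 and solve for the c_i.
Solving this 3x3 system gives c = (-2, 4, 3).
Check: -2e1 + 4e2 + 3e3 = (-2, -11, 0).

(-2, 4, 3)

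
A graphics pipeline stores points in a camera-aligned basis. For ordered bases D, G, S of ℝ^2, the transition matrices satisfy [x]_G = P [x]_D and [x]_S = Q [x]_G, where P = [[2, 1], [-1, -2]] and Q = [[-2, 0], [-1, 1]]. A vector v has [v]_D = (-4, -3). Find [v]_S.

(22, 21)

Apply P to get G-coordinates (-11, 10), then Q to get S-coordinates.
The result is [v]_S = (22, 21).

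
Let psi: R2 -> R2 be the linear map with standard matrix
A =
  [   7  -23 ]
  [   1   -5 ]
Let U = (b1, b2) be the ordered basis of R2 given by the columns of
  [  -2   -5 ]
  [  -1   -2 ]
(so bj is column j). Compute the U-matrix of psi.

[[3, -3], [-3, -1]]

Let P have columns b1, b2. Then [psi]_U = P^(-1) A P.
Here det P = -1, so P^(-1) is integer; computing A P first and then P^(-1)(A P) gives [[3, -3], [-3, -1]].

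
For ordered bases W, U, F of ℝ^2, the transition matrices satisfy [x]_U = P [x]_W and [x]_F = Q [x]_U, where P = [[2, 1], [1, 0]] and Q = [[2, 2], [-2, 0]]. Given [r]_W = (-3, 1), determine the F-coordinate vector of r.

(-16, 10)

Composing the changes, [r]_F = Q P [r]_W.
Q P = [[6, 2], [-4, -2]]; applying this to (-3, 1) gives (-16, 10).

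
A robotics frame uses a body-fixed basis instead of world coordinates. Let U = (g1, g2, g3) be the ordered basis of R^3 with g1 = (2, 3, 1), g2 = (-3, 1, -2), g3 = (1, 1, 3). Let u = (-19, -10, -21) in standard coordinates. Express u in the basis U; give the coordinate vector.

We seek scalars with c_1 g1 + ... + c_3 g3 = u; equivalently solve M c = u where the columns of M are g1, ..., g3.
Row-reducing the augmented matrix [M | u] gives c = (-3, 3, -4).
Check: -3g1 + 3g2 - 4g3 = (-19, -10, -21).

(-3, 3, -4)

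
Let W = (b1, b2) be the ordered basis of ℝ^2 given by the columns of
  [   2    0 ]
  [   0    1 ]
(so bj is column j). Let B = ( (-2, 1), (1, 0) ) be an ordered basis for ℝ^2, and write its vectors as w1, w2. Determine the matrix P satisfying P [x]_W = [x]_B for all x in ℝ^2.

[[0, 1], [2, 2]]

Take x = bj: its W-coordinates are the j-th standard unit vector, so P e_j — column j of P — equals [bj]_B.
b1 = 0·w1 + 2w2, giving column 1 = (0, 2); repeating for each j gives P = [[0, 1], [2, 2]].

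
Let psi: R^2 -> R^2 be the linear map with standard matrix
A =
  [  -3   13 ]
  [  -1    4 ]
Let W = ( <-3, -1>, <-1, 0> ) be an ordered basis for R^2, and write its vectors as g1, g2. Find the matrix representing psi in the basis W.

Let P have columns g1, g2. Then [psi]_W = P^(-1) A P.
Here det P = -1, so P^(-1) is integer; computing A P first and then P^(-1)(A P) gives [[1, -1], [1, 0]].

[[1, -1], [1, 0]]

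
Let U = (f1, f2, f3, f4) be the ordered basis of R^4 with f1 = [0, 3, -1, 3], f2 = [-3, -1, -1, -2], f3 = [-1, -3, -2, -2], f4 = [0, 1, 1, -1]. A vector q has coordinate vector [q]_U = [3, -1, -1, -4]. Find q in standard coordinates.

[4, 9, -4, 17]

The coordinates say q = 3f1 - f2 - f3 - 4f4; adding the scaled basis vectors gives [4, 9, -4, 17].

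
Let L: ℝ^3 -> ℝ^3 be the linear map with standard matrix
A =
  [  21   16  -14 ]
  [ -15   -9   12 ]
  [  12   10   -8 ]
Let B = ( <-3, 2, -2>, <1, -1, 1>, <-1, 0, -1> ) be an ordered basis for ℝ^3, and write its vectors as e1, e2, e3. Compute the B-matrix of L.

With P the matrix whose columns are e1, ..., e3, [L]_B = P^(-1) A P.
Column by column: L(e1) = A e1 = <-3, 3, 0>; its B-coordinates <3, 3, -3> give column 1.
Continuing for each basis vector yields [L]_B = [[3, 3, 3], [3, 0, 3], [-3, 0, 1]].

[[3, 3, 3], [3, 0, 3], [-3, 0, 1]]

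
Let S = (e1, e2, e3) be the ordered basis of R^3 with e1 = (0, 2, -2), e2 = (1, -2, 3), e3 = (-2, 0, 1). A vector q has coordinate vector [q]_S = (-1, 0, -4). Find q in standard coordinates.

By definition q = -e1 + 0·e2 - 4e3.
Summing componentwise gives (8, -2, -2).

(8, -2, -2)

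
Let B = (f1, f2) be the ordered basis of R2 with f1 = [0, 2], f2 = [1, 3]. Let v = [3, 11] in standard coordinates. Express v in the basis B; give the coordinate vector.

[1, 3]

We seek scalars with c_1 f1 + c_2 f2 = v; equivalently solve M c = v where the columns of M are f1, f2.
System: 0c_1 + c_2 = 3, 2c_1 + 3c_2 = 11; solving gives c_1 = 1, c_2 = 3.
Check: f1 + 3f2 = [3, 11].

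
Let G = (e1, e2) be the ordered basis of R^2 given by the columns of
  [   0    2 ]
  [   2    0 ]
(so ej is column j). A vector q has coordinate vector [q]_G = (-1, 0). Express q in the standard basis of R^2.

By definition q = -e1 + 0·e2.
Summing componentwise gives (0, -2).

(0, -2)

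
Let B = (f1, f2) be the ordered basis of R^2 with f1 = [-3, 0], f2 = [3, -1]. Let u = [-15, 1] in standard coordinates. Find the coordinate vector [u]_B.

We seek scalars with c_1 f1 + c_2 f2 = u; equivalently solve M c = u where the columns of M are f1, f2.
System: -3c_1 + 3c_2 = -15, 0c_1 - c_2 = 1; solving gives c_1 = 4, c_2 = -1.
Check: 4f1 - f2 = [-15, 1].

[4, -1]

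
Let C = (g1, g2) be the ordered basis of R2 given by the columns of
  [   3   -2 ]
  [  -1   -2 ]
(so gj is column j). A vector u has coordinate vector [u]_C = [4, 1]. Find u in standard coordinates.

By definition u = 4g1 + g2.
Summing componentwise gives [10, -6].

[10, -6]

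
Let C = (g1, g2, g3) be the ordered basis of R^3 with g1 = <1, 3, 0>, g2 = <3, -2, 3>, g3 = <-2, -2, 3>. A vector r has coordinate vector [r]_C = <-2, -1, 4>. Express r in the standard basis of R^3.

By definition r = -2g1 - g2 + 4g3.
Summing componentwise gives <-13, -12, 9>.

<-13, -12, 9>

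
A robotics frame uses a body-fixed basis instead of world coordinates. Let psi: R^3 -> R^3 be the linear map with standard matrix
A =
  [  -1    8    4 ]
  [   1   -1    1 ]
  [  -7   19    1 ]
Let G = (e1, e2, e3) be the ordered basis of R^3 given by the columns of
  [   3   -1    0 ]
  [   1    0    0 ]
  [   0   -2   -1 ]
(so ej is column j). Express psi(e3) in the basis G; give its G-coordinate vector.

Column 3 of [psi]_G is the G-coordinate vector of psi(e3).
In standard coordinates psi(e3) = A e3 = (-4, -1, -1).
Converting to G: (-4, -1, -1) = -e1 + e2 - e3, so the coordinate vector is (-1, 1, -1).

(-1, 1, -1)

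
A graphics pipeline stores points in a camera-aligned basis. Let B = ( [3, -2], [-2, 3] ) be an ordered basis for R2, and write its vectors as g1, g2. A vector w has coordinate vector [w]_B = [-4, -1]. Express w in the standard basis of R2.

[-10, 5]

The coordinates say w = -4g1 - g2; adding the scaled basis vectors gives [-10, 5].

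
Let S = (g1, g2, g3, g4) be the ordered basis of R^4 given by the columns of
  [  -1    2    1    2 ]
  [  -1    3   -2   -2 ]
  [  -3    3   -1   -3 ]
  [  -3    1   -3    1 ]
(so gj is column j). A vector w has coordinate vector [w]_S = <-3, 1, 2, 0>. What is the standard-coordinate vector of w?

The coordinates say w = -3g1 + g2 + 2g3 + 0·g4; adding the scaled basis vectors gives <7, 2, 10, 4>.

<7, 2, 10, 4>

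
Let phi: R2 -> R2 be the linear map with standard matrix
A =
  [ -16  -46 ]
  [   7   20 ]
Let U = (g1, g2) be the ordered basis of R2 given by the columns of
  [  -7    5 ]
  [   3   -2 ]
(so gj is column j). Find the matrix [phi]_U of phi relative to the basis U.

The j-th column of [phi]_U is [phi(gj)]_U.
phi(g1) = A g1 = (-26, 11) = 3g1 - g2, so column 1 is (3, -1).
Repeating for g2 and assembling the columns gives [[3, -1], [-1, 1]].

[[3, -1], [-1, 1]]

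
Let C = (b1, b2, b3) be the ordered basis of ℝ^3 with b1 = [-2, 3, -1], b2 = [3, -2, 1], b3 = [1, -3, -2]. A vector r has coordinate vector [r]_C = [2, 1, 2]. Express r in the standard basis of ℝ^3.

The coordinates say r = 2b1 + b2 + 2b3; adding the scaled basis vectors gives [1, -2, -5].

[1, -2, -5]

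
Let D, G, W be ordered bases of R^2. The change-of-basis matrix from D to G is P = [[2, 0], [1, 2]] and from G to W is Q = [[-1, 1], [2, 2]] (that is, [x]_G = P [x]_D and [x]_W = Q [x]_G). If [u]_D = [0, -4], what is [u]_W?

[-8, -16]

Composing the changes, [u]_W = Q P [u]_D.
Q P = [[-1, 2], [6, 4]]; applying this to [0, -4] gives [-8, -16].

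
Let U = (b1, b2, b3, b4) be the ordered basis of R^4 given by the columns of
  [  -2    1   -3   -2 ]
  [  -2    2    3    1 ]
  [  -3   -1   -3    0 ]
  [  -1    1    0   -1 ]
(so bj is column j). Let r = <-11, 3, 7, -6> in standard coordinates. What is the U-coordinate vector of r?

<-2, -4, 1, 4>

[r]_U is the unique c with M c = r, where M has columns b1, ..., b4.
Gaussian elimination on [M | r] yields c = (-2, -4, 1, 4).
Check: -2b1 - 4b2 + b3 + 4b4 = <-11, 3, 7, -6>.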